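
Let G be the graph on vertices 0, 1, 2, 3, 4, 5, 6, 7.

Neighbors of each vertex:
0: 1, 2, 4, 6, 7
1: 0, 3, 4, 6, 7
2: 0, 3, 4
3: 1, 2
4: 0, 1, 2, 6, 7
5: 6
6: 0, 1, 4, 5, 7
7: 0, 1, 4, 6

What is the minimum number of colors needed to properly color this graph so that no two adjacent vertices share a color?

0, 1, 4, 6, 7 are pairwise adjacent (a clique of size 5), so at least 5 colors are needed.
5 colors suffice: color red → {3, 4, 5}; color blue → {1, 2}; color green → {0}; color yellow → {6}; color purple → {7}. Every edge joins two different colors.

5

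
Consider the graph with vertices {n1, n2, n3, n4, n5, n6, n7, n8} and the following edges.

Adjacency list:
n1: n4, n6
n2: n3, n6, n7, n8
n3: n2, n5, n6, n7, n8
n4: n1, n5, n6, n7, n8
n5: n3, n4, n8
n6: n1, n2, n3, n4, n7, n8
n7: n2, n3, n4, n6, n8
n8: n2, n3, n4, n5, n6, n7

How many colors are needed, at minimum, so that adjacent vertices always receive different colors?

n2, n3, n6, n7, n8 are mutually adjacent (a clique of size 5), so at least 5 colors are needed.
5 colors suffice: color 1 → {n1, n8}; color 2 → {n5, n6}; color 3 → {n3, n4}; color 4 → {n7}; color 5 → {n2}. No two adjacent vertices share a color.

5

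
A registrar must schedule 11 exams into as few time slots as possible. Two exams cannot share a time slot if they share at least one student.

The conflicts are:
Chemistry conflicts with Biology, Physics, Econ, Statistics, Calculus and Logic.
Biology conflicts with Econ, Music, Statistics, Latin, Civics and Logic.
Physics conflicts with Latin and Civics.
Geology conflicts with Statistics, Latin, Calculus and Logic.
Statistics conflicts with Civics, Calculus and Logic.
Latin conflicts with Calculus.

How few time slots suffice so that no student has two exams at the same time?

4

Chemistry, Biology, Statistics, Logic are mutually in conflict, so at least 4 time slots are needed.
Using 4 time slots: Chemistry=2, Biology=1, Physics=1, Geology=1, Econ=3, Music=2, Statistics=3, Latin=2, Civics=2, Calculus=4, Logic=4. Every pair that conflicts lands in different time slots.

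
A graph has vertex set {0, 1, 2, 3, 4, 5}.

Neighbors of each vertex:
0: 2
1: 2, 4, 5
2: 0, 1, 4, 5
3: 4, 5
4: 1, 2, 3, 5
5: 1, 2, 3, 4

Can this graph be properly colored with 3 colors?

1, 2, 4, 5 are mutually adjacent (a clique of size 4), so at least 4 colors are needed.
So 3 colors are not enough.

No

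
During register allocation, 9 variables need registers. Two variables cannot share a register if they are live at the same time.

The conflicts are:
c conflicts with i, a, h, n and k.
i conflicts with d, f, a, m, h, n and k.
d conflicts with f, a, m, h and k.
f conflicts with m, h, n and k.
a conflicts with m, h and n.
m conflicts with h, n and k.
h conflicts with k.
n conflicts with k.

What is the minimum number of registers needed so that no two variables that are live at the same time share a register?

i, d, f, m, h, k pairwise conflict, so at least 6 registers are needed.
6 registers suffice: register 1 → {i}; register 2 → {a, k}; register 3 → {h, n}; register 4 → {c, m}; register 5 → {d}; register 6 → {f}. Each listed conflict is separated.

6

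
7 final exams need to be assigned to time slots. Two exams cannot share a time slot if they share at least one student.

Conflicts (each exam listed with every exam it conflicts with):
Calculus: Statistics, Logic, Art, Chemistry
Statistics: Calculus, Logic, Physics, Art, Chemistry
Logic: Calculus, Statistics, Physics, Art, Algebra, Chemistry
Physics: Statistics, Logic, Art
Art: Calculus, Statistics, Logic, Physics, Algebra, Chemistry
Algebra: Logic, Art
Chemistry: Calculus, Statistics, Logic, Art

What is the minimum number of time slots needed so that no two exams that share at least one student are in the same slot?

5

Calculus, Statistics, Logic, Art, Chemistry all conflict with each other, so at least 5 time slots are needed.
5 time slots suffice: time slot 1 → {Logic}; time slot 2 → {Art}; time slot 3 → {Statistics, Algebra}; time slot 4 → {Calculus, Physics}; time slot 5 → {Chemistry}. Each listed conflict is separated.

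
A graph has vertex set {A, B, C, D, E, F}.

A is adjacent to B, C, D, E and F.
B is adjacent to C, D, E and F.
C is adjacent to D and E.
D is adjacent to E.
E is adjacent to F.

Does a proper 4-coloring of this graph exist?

No

A, B, C, D, E form a clique, so at least 5 colors are needed.
So 4 colors are not enough.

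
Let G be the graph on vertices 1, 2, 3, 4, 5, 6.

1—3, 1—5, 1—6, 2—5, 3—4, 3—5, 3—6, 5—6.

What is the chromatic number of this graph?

4

1, 3, 5, 6 form a clique, so at least 4 colors are needed.
4 colors suffice: 1=green, 2=blue, 3=blue, 4=red, 5=red, 6=yellow. Each edge has distinct colors on its endpoints.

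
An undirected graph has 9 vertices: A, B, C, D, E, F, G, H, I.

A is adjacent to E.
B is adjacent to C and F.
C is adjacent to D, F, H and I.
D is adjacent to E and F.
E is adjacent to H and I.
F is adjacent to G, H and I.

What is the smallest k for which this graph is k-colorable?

3

C, F, H are mutually adjacent, so at least 3 colors are needed.
3 colors suffice: A=blue, B=green, C=blue, D=green, E=red, F=red, G=blue, H=green, I=green. No two adjacent vertices share a color.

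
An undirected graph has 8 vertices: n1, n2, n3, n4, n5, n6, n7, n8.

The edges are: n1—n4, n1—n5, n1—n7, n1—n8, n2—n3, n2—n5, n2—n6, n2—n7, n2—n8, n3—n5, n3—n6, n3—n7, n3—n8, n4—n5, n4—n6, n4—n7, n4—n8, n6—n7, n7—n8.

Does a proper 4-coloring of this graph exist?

The chromatic number is 4. n2, n3, n7, n8 are mutually adjacent (a clique of size 4), so at least 4 colors are needed.
4 colors suffice: color red → {n5, n7}; color blue → {n6, n8}; color green → {n2, n4}; color yellow → {n1, n3}.
That is already a proper 4-coloring.

Yes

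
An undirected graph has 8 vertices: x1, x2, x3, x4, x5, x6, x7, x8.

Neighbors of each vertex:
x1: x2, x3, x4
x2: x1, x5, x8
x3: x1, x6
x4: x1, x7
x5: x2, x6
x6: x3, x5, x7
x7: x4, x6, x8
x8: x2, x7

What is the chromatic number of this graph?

3

The cycle x8-x7-x6-x5-x2-x8 has odd length 5, so it cannot be 2-colored; at least 3 colors are needed.
One proper 3-coloring: x1=1, x2=2, x3=2, x4=3, x5=3, x6=1, x7=2, x8=1. Every edge joins two different colors.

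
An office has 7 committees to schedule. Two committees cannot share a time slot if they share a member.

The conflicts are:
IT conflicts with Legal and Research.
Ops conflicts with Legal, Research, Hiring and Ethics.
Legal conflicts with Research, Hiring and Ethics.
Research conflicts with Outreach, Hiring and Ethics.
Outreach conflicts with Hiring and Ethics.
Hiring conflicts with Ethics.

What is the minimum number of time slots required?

Ops, Legal, Research, Hiring, Ethics are mutually in conflict, so at least 5 time slots are needed.
5 time slots suffice: IT=2, Ops=5, Legal=4, Research=1, Outreach=4, Hiring=3, Ethics=2. No two conflicting committees share a time slot.

5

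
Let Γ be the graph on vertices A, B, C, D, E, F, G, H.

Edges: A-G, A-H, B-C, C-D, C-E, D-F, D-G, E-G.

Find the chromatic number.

2

D and F are adjacent, so at least 2 colors are needed.
2 colors suffice: A=2, B=2, C=1, D=2, E=2, F=1, G=1, H=1. Each edge has distinct colors on its endpoints.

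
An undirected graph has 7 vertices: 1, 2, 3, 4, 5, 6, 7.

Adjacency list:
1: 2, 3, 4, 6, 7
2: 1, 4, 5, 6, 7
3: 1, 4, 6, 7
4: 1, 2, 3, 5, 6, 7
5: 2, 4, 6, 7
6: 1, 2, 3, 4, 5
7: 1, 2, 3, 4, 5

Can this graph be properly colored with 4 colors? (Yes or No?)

Yes

The chromatic number is 4. 1, 3, 4, 6 are mutually adjacent (a clique of size 4), so at least 4 colors are needed.
4 colors suffice: 1=d, 2=c, 3=c, 4=a, 5=d, 6=b, 7=b.
That is already a proper 4-coloring.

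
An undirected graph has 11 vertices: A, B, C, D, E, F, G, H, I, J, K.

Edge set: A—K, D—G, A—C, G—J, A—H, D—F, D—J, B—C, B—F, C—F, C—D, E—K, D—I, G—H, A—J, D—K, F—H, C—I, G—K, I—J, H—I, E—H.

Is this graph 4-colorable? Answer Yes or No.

Yes

The chromatic number is 3. B, C, F are mutually adjacent, so at least 3 colors are needed.
3 colors suffice: color 1 → {B, D, H}; color 2 → {C, J, K}; color 3 → {A, E, F, G, I}.
Since 4 ≥ 3, a proper 4-coloring certainly exists.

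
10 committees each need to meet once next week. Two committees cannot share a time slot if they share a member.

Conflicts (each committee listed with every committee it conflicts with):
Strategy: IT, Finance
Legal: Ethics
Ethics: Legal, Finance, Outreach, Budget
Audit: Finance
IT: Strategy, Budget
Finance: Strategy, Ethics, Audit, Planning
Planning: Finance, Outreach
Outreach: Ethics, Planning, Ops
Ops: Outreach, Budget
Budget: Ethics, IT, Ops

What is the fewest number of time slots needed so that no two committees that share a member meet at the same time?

The cycle Ethics-Budget-IT-Strategy-Finance-Ethics has odd length 5, so it cannot be 2-colored; at least 3 time slots are needed.
3 time slots suffice: time slot 1 → {Legal, Finance, Outreach, Budget}; time slot 2 → {Ethics, Audit, IT, Planning, Ops}; time slot 3 → {Strategy}. Each listed conflict is separated.

3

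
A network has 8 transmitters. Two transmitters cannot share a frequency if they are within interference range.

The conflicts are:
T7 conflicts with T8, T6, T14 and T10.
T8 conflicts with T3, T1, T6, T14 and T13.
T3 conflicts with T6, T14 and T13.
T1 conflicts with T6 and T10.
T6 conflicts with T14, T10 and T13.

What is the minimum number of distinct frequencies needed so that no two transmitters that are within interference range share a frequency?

4

T8, T3, T6, T14 pairwise conflict, so at least 4 frequencies are needed.
A valid assignment using 4 frequencies: T7=4, T8=2, T3=4, T1=3, T6=1, T14=3, T10=2, T13=3. No two conflicting transmitters share a frequency.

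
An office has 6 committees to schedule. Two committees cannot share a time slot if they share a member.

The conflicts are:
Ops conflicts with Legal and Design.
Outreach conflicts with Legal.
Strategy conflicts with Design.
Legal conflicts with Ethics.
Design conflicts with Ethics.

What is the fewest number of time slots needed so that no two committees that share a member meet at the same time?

2

Legal and Ethics conflict, so at least 2 time slots are needed.
2 time slots suffice: time slot 1 → {Legal, Design}; time slot 2 → {Ops, Outreach, Strategy, Ethics}. No two conflicting committees share a time slot.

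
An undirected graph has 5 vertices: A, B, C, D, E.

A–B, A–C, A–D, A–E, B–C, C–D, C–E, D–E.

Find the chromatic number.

4

A, C, D, E are mutually adjacent (a clique of size 4), so at least 4 colors are needed.
4 colors suffice: A=1, B=3, C=2, D=3, E=4. Every edge joins two different colors.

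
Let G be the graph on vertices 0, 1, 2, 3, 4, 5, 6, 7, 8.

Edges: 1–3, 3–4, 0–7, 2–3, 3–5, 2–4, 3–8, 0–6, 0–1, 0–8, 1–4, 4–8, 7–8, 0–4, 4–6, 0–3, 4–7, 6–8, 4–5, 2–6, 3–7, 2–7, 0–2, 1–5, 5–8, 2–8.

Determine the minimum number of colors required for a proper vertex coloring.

6

0, 2, 3, 4, 7, 8 are pairwise adjacent (a clique of size 6), so at least 6 colors are needed.
A valid assignment using 6 colors: 0=green, 1=yellow, 2=purple, 3=blue, 4=red, 5=green, 6=blue, 7=orange, 8=yellow. Each edge has distinct colors on its endpoints.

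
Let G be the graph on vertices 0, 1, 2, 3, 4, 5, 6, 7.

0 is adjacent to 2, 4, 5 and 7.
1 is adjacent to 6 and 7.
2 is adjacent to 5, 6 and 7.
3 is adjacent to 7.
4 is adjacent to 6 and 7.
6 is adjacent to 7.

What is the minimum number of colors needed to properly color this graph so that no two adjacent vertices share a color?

3

1, 6, 7 form a triangle, so at least 3 colors are needed.
One proper 3-coloring: 0=blue, 1=green, 2=green, 3=blue, 4=green, 5=red, 6=blue, 7=red. Each edge has distinct colors on its endpoints.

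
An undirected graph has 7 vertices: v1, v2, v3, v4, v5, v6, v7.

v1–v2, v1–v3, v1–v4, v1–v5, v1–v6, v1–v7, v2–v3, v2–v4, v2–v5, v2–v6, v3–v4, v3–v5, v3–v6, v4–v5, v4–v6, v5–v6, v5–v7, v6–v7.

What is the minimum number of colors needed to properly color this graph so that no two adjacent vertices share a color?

v1, v2, v3, v4, v5, v6 are mutually adjacent (a clique of size 6), so at least 6 colors are needed.
6 colors suffice: v1=3, v2=4, v3=5, v4=6, v5=1, v6=2, v7=4. Every edge joins two different colors.

6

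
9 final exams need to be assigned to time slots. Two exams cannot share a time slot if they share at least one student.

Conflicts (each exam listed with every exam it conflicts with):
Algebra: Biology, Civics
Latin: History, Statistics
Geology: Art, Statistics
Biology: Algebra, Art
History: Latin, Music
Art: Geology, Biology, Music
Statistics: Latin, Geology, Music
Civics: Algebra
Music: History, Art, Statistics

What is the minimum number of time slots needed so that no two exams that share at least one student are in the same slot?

Geology and Art conflict, so at least 2 time slots are needed.
A valid assignment using 2 time slots: Algebra=1, Latin=2, Geology=2, Biology=2, History=1, Art=1, Statistics=1, Civics=2, Music=2. No two conflicting exams share a time slot.

2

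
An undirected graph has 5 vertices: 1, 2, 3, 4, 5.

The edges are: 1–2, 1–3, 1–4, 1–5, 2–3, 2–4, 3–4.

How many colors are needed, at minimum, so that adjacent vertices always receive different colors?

4

1, 2, 3, 4 form a clique, so at least 4 colors are needed.
4 colors suffice: color red → {1}; color blue → {2, 5}; color green → {3}; color yellow → {4}. No two adjacent vertices share a color.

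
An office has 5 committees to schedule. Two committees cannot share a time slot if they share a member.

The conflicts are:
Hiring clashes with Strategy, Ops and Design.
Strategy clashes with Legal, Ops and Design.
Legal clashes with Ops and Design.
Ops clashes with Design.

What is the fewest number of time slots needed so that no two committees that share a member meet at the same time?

Hiring, Strategy, Ops, Design are mutually in conflict, so at least 4 time slots are needed.
Using 4 time slots: Hiring=4, Strategy=2, Legal=4, Ops=1, Design=3. Each listed conflict is separated.

4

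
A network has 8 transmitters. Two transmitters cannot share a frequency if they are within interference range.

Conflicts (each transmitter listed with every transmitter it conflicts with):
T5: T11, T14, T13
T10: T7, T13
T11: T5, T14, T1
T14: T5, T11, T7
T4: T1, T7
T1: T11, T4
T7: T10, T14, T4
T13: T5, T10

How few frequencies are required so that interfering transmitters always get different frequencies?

T5, T11, T14 are mutually in conflict, so at least 3 frequencies are needed.
3 frequencies suffice: frequency 1 → {T11, T7, T13}; frequency 2 → {T10, T14, T1}; frequency 3 → {T5, T4}. No two conflicting transmitters share a frequency.

3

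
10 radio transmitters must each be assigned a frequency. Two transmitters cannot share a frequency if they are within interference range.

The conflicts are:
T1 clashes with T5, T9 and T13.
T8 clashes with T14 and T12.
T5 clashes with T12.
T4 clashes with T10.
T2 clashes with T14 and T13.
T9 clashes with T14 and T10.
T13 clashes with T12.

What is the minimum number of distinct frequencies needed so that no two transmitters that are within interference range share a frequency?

The cycle T13-T12-T8-T14-T2-T13 has odd length 5, so it cannot be 2-colored; at least 3 frequencies are needed.
3 frequencies suffice: frequency 1 → {T5, T14, T10, T13}; frequency 2 → {T1, T4, T2, T12}; frequency 3 → {T8, T9}. Each listed conflict is separated.

3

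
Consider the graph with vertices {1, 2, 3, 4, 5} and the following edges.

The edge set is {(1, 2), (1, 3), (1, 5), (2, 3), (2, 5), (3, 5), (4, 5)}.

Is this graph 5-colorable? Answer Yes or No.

Yes

The chromatic number is 4. 1, 2, 3, 5 form a clique, so at least 4 colors are needed.
4 colors suffice: color red → {5}; color blue → {2, 4}; color green → {3}; color yellow → {1}.
Since 5 ≥ 4, a proper 5-coloring certainly exists.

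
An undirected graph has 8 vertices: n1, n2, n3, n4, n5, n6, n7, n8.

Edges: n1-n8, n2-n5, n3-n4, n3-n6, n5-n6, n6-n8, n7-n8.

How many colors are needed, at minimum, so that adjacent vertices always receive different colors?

2

n3 and n4 are adjacent, so at least 2 colors are needed.
A valid assignment using 2 colors: n1=2, n2=2, n3=1, n4=2, n5=1, n6=2, n7=2, n8=1. No two adjacent vertices share a color.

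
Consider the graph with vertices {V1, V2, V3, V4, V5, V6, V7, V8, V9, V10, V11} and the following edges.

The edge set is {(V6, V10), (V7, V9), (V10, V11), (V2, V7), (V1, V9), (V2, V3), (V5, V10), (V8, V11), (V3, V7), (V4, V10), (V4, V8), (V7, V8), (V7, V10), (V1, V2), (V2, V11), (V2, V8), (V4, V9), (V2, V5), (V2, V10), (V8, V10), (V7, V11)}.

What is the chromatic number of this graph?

5

V2, V7, V8, V10, V11 form a clique, so at least 5 colors are needed.
5 colors suffice: color 1 → {V2, V6, V9}; color 2 → {V1, V3, V10}; color 3 → {V4, V5, V7}; color 4 → {V8}; color 5 → {V11}. Every edge joins two different colors.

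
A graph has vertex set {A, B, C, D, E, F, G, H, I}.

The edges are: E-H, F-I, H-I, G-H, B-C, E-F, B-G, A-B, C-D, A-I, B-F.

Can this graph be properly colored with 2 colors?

No

The cycle B-F-I-H-G-B has odd length 5, so it cannot be 2-colored; at least 3 colors are needed.
So 2 colors are not enough.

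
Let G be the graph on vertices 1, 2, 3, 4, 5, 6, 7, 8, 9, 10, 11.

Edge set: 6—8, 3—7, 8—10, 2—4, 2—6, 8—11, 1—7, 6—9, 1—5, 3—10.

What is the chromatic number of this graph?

6 and 8 are adjacent, so at least 2 colors are needed.
2 colors suffice: 1=b, 2=b, 3=b, 4=a, 5=a, 6=a, 7=a, 8=b, 9=b, 10=a, 11=a. No two adjacent vertices share a color.

2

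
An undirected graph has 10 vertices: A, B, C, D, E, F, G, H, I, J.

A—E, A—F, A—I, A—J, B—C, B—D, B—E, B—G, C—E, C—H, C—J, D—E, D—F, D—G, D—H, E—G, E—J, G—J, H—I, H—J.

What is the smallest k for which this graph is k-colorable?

4

B, D, E, G are pairwise adjacent (a clique of size 4), so at least 4 colors are needed.
One proper 4-coloring: A=green, B=yellow, C=green, D=blue, E=red, F=red, G=green, H=red, I=blue, J=blue. Every edge joins two different colors.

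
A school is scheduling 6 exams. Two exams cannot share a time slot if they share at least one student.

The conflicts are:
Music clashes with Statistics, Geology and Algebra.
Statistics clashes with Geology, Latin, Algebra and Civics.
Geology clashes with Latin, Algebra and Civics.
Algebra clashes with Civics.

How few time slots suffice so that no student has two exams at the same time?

Music, Statistics, Geology, Algebra pairwise conflict, so at least 4 time slots are needed.
4 time slots suffice: time slot 1 → {Geology}; time slot 2 → {Statistics}; time slot 3 → {Latin, Algebra}; time slot 4 → {Music, Civics}. Every pair that conflicts lands in different time slots.

4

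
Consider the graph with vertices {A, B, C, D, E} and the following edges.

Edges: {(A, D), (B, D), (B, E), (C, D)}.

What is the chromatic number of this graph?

2

B and D are adjacent, so at least 2 colors are needed.
2 colors suffice: color 1 → {D, E}; color 2 → {A, B, C}. No two adjacent vertices share a color.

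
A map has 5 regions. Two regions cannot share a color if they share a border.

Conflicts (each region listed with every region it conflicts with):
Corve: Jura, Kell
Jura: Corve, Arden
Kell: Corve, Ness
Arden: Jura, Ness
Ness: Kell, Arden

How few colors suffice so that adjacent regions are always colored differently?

3

The cycle Jura-Corve-Kell-Ness-Arden-Jura has odd length 5, so it cannot be 2-colored; at least 3 colors are needed.
3 colors suffice: Corve=3, Jura=2, Kell=1, Arden=1, Ness=2. Each listed conflict is separated.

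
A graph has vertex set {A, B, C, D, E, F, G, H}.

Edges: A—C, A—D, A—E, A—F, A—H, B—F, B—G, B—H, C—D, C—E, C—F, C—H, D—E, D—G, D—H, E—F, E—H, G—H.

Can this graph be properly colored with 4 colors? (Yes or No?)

A, C, D, E, H are mutually adjacent (a clique of size 5), so at least 5 colors are needed.
So 4 colors are not enough.

No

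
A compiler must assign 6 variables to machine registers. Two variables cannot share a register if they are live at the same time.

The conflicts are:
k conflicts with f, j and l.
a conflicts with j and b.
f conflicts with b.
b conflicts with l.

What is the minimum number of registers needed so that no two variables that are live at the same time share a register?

3

The cycle a-b-f-k-j-a has odd length 5, so it cannot be 2-colored; at least 3 registers are needed.
3 registers suffice: register 1 → {k, b}; register 2 → {a, f, l}; register 3 → {j}. Each listed conflict is separated.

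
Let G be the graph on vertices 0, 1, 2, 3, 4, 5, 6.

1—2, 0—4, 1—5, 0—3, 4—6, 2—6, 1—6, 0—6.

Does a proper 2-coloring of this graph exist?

1, 2, 6 are mutually adjacent, so at least 3 colors are needed.
So 2 colors are not enough.

No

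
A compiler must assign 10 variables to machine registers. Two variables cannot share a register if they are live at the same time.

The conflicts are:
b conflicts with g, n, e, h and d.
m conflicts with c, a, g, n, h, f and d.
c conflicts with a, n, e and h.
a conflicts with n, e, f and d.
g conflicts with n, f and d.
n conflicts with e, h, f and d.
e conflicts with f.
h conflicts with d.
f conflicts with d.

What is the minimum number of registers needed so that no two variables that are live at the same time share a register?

5

m, a, n, f, d are mutually in conflict, so at least 5 registers are needed.
5 registers suffice: register 1 → {n}; register 2 → {b, m}; register 3 → {e, d}; register 4 → {a, g, h}; register 5 → {c, f}. Every pair that conflicts lands in different registers.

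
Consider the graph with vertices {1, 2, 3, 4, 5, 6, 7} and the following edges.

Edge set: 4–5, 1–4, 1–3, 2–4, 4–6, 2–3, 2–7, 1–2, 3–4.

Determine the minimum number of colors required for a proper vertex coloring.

4

1, 2, 3, 4 are mutually adjacent (a clique of size 4), so at least 4 colors are needed.
4 colors suffice: 1=c, 2=b, 3=d, 4=a, 5=b, 6=b, 7=a. No two adjacent vertices share a color.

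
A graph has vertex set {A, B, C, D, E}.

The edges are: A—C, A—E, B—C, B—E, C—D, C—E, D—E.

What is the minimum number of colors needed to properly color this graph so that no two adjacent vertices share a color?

3

B, C, E are pairwise adjacent, so at least 3 colors are needed.
3 colors suffice: A=3, B=3, C=2, D=3, E=1. No two adjacent vertices share a color.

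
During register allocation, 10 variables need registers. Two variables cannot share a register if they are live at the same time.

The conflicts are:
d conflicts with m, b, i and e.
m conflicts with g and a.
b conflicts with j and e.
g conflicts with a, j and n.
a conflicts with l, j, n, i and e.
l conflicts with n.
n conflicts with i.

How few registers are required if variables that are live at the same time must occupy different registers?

g, a, n pairwise conflict, so at least 3 registers are needed.
Using 3 registers: d=1, m=3, b=2, g=2, a=1, l=2, j=3, n=3, i=2, e=3. Each listed conflict is separated.

3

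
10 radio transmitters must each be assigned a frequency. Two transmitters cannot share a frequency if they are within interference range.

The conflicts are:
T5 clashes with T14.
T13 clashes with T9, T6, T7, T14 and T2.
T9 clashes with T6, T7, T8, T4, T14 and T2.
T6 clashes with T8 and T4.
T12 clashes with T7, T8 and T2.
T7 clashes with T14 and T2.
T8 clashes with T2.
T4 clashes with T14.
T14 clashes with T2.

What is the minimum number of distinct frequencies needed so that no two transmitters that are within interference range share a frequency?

5

T13, T9, T7, T14, T2 pairwise conflict, so at least 5 frequencies are needed.
A valid assignment using 5 frequencies: T5=1, T13=4, T9=1, T6=3, T12=1, T7=5, T8=2, T4=4, T14=2, T2=3. No two conflicting transmitters share a frequency.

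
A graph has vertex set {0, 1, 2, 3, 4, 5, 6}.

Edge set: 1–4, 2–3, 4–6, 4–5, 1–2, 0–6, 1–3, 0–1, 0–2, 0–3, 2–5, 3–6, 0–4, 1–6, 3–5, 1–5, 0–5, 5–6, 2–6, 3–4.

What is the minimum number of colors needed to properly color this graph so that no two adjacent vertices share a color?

0, 1, 2, 3, 5, 6 are mutually adjacent (a clique of size 6), so at least 6 colors are needed.
A valid assignment using 6 colors: 0=red, 1=yellow, 2=orange, 3=blue, 4=orange, 5=green, 6=purple. No two adjacent vertices share a color.

6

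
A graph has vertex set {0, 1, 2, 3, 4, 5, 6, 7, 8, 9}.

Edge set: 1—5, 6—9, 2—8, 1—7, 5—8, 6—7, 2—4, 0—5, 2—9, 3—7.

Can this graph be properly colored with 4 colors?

The chromatic number is 3. The cycle 6-7-1-5-8-2-9-6 has odd length 7, so it cannot be 2-colored; at least 3 colors are needed.
3 colors suffice: color a → {2, 5, 7}; color b → {0, 1, 3, 4, 8, 9}; color c → {6}.
Since 4 ≥ 3, a proper 4-coloring certainly exists.

Yes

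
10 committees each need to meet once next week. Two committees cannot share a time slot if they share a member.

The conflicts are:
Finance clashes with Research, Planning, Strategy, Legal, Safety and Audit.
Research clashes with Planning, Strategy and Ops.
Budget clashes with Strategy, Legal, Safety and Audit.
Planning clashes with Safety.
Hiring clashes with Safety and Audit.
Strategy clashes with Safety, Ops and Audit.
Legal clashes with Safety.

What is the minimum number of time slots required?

3

Finance, Research, Planning pairwise conflict, so at least 3 time slots are needed.
3 time slots suffice: time slot 1 → {Finance, Budget, Hiring, Ops}; time slot 2 → {Research, Safety, Audit}; time slot 3 → {Planning, Strategy, Legal}. Every pair that conflicts lands in different time slots.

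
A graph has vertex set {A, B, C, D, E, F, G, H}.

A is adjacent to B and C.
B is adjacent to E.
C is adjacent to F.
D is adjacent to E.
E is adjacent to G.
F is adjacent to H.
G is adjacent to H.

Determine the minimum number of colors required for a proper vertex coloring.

The cycle C-F-H-G-E-B-A-C has odd length 7, so it cannot be 2-colored; at least 3 colors are needed.
3 colors suffice: color 1 → {A, E, H}; color 2 → {B, D, F, G}; color 3 → {C}. Every edge joins two different colors.

3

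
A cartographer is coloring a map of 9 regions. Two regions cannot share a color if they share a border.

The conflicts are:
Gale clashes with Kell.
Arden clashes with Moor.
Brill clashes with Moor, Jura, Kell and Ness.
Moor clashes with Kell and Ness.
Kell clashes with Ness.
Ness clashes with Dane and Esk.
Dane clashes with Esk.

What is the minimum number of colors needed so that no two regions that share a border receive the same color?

4

Brill, Moor, Kell, Ness pairwise conflict, so at least 4 colors are needed.
4 colors suffice: Gale=1, Arden=1, Brill=2, Moor=3, Jura=1, Kell=4, Ness=1, Dane=3, Esk=2. Each listed conflict is separated.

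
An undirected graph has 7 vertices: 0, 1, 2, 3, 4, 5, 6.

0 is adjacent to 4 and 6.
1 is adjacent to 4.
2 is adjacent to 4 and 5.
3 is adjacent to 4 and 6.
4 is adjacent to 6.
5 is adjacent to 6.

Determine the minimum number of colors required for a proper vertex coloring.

3

3, 4, 6 are mutually adjacent, so at least 3 colors are needed.
3 colors suffice: color red → {4, 5}; color blue → {1, 2, 6}; color green → {0, 3}. Every edge joins two different colors.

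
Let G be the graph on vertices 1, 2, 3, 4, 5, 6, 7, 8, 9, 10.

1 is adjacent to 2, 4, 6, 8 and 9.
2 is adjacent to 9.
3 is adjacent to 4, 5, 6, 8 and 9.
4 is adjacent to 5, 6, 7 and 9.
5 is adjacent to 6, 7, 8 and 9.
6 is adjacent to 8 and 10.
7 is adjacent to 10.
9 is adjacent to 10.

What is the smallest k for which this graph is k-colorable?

3, 4, 5, 6 are mutually adjacent (a clique of size 4), so at least 4 colors are needed.
4 colors suffice: color a → {2, 4, 8, 10}; color b → {1, 5}; color c → {6, 7, 9}; color d → {3}. No two adjacent vertices share a color.

4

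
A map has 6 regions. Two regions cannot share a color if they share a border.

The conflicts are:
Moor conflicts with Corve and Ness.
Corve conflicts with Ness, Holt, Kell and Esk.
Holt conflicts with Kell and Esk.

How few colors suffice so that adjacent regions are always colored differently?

Moor, Corve, Ness are mutually in conflict, so at least 3 colors are needed.
3 colors suffice: color 1 → {Corve}; color 2 → {Ness, Holt}; color 3 → {Moor, Kell, Esk}. No two conflicting regions share a color.

3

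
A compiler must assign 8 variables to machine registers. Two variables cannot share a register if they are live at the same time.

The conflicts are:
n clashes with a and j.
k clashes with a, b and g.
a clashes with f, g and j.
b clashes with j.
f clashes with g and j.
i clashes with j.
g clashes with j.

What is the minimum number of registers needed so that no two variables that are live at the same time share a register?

4

a, f, g, j all conflict with each other, so at least 4 registers are needed.
4 registers suffice: n=3, k=1, a=2, b=2, f=4, i=2, g=3, j=1. Every pair that conflicts lands in different registers.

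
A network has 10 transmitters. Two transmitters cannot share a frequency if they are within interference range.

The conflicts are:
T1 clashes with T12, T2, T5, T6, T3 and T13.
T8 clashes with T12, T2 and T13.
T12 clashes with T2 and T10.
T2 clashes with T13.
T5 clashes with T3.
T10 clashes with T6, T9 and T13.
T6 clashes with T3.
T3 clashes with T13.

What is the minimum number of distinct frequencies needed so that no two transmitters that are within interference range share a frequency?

T8, T2, T13 all conflict with each other, so at least 3 frequencies are needed.
3 frequencies suffice: frequency 1 → {T1, T8, T10}; frequency 2 → {T12, T5, T6, T9, T13}; frequency 3 → {T2, T3}. Every pair that conflicts lands in different frequencies.

3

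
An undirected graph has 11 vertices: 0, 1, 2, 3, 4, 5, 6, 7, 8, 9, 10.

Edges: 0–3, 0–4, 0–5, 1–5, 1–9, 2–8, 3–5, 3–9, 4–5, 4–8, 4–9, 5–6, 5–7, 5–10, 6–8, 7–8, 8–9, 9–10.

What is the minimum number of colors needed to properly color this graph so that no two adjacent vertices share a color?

0, 3, 5 are pairwise adjacent, so at least 3 colors are needed.
One proper 3-coloring: 0=b, 1=c, 2=b, 3=c, 4=c, 5=a, 6=b, 7=b, 8=a, 9=b, 10=c. Every edge joins two different colors.

3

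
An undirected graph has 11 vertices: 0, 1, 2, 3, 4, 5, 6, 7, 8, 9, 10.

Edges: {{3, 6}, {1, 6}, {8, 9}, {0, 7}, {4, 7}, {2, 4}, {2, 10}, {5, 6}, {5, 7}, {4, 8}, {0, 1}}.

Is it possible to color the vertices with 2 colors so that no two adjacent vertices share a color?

The cycle 1-0-7-5-6-1 has odd length 5, so it cannot be 2-colored; at least 3 colors are needed.
So 2 colors are not enough.

No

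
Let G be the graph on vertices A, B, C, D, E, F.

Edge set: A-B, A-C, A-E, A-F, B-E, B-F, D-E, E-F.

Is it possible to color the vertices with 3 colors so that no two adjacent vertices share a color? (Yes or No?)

No

A, B, E, F are pairwise adjacent (a clique of size 4), so at least 4 colors are needed.
So 3 colors are not enough.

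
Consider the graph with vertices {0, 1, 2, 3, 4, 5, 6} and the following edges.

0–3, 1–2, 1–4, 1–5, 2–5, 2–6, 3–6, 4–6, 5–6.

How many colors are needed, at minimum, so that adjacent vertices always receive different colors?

1, 2, 5 are mutually adjacent, so at least 3 colors are needed.
3 colors suffice: color red → {0, 1, 6}; color blue → {2, 3, 4}; color green → {5}. No two adjacent vertices share a color.

3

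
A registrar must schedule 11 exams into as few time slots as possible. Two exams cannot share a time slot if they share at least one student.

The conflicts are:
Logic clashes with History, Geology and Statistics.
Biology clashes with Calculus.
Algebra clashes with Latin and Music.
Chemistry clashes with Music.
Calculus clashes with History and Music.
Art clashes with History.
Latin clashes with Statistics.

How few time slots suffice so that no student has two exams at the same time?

The cycle Music-Calculus-History-Logic-Statistics-Latin-Algebra-Music has odd length 7, so it cannot be 2-colored; at least 3 time slots are needed.
A valid assignment using 3 time slots: Logic=1, Biology=1, Algebra=2, Chemistry=2, Calculus=3, Art=1, Latin=1, History=2, Music=1, Geology=2, Statistics=2. Every pair that conflicts lands in different time slots.

3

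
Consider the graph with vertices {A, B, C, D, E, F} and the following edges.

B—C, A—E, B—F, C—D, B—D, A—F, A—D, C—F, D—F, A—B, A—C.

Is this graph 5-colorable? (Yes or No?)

Yes

The chromatic number is 5. A, B, C, D, F are mutually adjacent (a clique of size 5), so at least 5 colors are needed.
5 colors suffice: color 1 → {A}; color 2 → {E, F}; color 3 → {D}; color 4 → {B}; color 5 → {C}.
That is already a proper 5-coloring.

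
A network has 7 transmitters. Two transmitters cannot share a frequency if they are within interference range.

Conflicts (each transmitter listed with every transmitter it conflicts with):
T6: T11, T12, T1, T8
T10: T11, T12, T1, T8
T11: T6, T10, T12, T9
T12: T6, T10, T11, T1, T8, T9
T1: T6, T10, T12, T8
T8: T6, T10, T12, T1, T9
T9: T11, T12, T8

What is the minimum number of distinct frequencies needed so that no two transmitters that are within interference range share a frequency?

T10, T12, T1, T8 are mutually in conflict, so at least 4 frequencies are needed.
4 frequencies suffice: frequency 1 → {T12}; frequency 2 → {T11, T8}; frequency 3 → {T1, T9}; frequency 4 → {T6, T10}. No two conflicting transmitters share a frequency.

4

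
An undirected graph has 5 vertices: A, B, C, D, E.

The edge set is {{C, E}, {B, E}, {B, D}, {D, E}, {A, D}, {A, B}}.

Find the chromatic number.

3

B, D, E are pairwise adjacent, so at least 3 colors are needed.
3 colors suffice: color red → {A, E}; color blue → {B, C}; color green → {D}. No two adjacent vertices share a color.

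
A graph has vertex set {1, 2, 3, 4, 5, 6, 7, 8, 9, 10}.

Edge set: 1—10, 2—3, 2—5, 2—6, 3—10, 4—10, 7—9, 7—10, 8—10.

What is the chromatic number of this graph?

7 and 10 are adjacent, so at least 2 colors are needed.
2 colors suffice: color a → {2, 9, 10}; color b → {1, 3, 4, 5, 6, 7, 8}. Every edge joins two different colors.

2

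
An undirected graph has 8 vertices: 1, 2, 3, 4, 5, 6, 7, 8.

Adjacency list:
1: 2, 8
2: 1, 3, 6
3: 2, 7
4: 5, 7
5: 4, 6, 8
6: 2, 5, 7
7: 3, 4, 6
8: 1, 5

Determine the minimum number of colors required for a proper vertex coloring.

3

The cycle 2-6-5-8-1-2 has odd length 5, so it cannot be 2-colored; at least 3 colors are needed.
3 colors suffice: color red → {2, 5, 7}; color blue → {1, 3, 4, 6}; color green → {8}. No two adjacent vertices share a color.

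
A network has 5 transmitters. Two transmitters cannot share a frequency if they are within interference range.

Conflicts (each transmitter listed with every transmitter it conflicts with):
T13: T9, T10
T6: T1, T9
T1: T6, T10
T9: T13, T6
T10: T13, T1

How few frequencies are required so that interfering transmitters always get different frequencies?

The cycle T10-T13-T9-T6-T1-T10 has odd length 5, so it cannot be 2-colored; at least 3 frequencies are needed.
Using 3 frequencies: T13=3, T6=2, T1=1, T9=1, T10=2. Every pair that conflicts lands in different frequencies.

3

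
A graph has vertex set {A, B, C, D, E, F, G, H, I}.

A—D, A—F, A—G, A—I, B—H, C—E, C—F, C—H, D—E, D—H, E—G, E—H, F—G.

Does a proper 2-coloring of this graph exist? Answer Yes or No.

No

A, F, G are pairwise adjacent, so at least 3 colors are needed.
So 2 colors are not enough.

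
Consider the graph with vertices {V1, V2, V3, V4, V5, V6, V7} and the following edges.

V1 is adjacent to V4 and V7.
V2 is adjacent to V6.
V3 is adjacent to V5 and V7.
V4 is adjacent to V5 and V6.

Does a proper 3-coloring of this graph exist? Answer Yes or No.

Yes

The chromatic number is 3. The cycle V7-V1-V4-V5-V3-V7 has odd length 5, so it cannot be 2-colored; at least 3 colors are needed.
3 colors suffice: color 1 → {V2, V3, V4}; color 2 → {V1, V5, V6}; color 3 → {V7}.
That is already a proper 3-coloring.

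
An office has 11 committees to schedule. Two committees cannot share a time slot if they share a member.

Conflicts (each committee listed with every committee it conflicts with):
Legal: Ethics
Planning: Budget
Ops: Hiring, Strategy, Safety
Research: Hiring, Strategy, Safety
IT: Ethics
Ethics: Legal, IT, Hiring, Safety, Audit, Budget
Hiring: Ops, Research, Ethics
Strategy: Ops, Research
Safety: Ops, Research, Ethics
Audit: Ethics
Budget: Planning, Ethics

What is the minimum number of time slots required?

Legal and Ethics conflict, so at least 2 time slots are needed.
2 time slots suffice: time slot 1 → {Planning, Ops, Research, Ethics}; time slot 2 → {Legal, IT, Hiring, Strategy, Safety, Audit, Budget}. No two conflicting committees share a time slot.

2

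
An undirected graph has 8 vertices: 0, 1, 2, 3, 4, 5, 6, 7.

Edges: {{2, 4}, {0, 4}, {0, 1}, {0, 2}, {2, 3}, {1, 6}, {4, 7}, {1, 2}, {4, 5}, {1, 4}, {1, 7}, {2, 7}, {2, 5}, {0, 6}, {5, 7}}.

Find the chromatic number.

4

0, 1, 2, 4 form a clique, so at least 4 colors are needed.
4 colors suffice: color red → {2, 6}; color blue → {3, 4}; color green → {1, 5}; color yellow → {0, 7}. No two adjacent vertices share a color.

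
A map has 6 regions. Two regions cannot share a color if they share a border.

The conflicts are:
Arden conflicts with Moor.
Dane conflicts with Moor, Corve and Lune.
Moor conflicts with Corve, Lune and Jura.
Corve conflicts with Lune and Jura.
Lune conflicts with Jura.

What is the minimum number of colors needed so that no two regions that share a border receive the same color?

Moor, Corve, Lune, Jura all conflict with each other, so at least 4 colors are needed.
4 colors suffice: color 1 → {Moor}; color 2 → {Arden, Corve}; color 3 → {Lune}; color 4 → {Dane, Jura}. Each listed conflict is separated.

4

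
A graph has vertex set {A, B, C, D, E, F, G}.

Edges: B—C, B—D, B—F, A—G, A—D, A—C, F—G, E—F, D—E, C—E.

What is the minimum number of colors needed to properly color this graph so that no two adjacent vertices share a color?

3

The cycle E-D-A-G-F-E has odd length 5, so it cannot be 2-colored; at least 3 colors are needed.
A valid assignment using 3 colors: A=1, B=3, C=2, D=2, E=3, F=1, G=2. No two adjacent vertices share a color.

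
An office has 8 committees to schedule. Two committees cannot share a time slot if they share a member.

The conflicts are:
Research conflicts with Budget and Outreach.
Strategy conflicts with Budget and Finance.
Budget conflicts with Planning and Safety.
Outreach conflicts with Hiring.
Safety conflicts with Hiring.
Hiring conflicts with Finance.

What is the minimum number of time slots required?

The cycle Budget-Strategy-Finance-Hiring-Safety-Budget has odd length 5, so it cannot be 2-colored; at least 3 time slots are needed.
Using 3 time slots: Research=3, Strategy=3, Budget=1, Planning=2, Outreach=2, Safety=2, Hiring=1, Finance=2. No two conflicting committees share a time slot.

3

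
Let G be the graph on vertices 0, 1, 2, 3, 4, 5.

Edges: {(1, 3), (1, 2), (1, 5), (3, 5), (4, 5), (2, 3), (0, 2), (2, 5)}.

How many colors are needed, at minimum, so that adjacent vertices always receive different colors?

4

1, 2, 3, 5 are mutually adjacent (a clique of size 4), so at least 4 colors are needed.
One proper 4-coloring: 0=b, 1=c, 2=a, 3=d, 4=a, 5=b. No two adjacent vertices share a color.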